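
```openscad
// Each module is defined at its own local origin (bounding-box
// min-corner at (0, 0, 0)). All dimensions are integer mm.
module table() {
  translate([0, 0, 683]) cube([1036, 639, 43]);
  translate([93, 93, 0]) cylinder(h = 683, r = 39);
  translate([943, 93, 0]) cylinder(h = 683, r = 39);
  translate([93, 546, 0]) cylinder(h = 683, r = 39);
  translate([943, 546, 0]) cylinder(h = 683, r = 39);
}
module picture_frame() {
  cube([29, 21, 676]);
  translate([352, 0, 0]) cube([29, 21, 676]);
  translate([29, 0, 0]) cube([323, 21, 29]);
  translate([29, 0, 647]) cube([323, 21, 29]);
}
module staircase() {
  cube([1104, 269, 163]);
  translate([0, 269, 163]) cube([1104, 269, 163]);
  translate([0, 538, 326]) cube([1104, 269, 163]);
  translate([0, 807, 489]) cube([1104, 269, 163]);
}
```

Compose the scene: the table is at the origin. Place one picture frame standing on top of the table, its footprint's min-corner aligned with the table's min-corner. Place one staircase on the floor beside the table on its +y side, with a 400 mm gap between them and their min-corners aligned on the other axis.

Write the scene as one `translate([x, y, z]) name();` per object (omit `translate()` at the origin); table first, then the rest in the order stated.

table();
translate([0, 0, 726]) picture_frame();
translate([0, 1039, 0]) staircase();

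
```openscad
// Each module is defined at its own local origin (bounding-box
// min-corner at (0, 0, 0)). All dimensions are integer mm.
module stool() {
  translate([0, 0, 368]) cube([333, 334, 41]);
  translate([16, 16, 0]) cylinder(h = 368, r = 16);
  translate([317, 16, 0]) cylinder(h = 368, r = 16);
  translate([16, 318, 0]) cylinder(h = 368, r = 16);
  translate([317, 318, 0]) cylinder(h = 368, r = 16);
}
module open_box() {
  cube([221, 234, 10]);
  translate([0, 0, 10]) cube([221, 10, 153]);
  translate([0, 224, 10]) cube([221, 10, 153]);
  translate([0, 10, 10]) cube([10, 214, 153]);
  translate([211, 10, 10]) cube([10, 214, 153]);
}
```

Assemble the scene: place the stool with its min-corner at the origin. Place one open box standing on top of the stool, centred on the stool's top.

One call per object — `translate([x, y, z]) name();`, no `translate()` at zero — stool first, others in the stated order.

stool();
translate([56, 50, 409]) open_box();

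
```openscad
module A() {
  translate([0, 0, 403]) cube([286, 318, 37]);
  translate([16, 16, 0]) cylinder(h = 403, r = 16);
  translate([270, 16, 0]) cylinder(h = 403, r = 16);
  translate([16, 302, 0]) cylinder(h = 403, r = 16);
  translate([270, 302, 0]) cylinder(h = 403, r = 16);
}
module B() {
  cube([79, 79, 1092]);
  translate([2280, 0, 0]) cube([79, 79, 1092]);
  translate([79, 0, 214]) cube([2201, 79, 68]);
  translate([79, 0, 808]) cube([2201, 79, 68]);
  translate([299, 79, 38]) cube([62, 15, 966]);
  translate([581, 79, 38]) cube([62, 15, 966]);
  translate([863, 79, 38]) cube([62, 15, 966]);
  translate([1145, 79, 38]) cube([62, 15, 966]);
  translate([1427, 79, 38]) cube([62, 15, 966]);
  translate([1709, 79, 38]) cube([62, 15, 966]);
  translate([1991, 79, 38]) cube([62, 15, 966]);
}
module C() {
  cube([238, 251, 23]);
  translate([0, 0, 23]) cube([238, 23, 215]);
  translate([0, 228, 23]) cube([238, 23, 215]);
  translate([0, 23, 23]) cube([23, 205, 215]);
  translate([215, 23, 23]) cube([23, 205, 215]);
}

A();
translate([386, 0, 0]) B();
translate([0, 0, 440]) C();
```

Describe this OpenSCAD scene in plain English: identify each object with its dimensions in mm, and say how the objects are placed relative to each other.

A is a four-legged stool. The seat is a 286×318×37 mm slab whose top surface is at z = 440 mm; four round legs, each 32 mm in diameter, run from the floor (z = 0) to the underside of the seat, each leg's axis is inset half a diameter from the nearest pair of seat edges (so the leg's bounding box is flush with the corner).

B is a fence section. Two 79×79 mm posts, 1092 mm tall, stand on the floor with a clear span of 2201 mm between their inner faces. Two horizontal rails of 79×68 mm section span the gap between the posts with their undersides at z = 214 mm and z = 808 mm, flush with the posts' −y face. 7 pickets, each 62 mm wide, 15 mm thick and 966 mm tall, are fixed to the +y face of the rails with their bottoms at z = 38 mm, evenly spaced across the span with equal gaps (rounded down to the nearest mm) at the −x end and between each pair — any rounding remainder accumulates at the +x end.

C is an open storage box with external size 238×251×238 mm and wall thickness 23 mm (the base is also 23 mm thick). The base covers the whole footprint; the four walls stand on the base, with the y-facing walls full-width and the x-facing walls fitting between their inner faces.

The fence section is on the floor beside the stool on its +x side. The open box is on top of the stool.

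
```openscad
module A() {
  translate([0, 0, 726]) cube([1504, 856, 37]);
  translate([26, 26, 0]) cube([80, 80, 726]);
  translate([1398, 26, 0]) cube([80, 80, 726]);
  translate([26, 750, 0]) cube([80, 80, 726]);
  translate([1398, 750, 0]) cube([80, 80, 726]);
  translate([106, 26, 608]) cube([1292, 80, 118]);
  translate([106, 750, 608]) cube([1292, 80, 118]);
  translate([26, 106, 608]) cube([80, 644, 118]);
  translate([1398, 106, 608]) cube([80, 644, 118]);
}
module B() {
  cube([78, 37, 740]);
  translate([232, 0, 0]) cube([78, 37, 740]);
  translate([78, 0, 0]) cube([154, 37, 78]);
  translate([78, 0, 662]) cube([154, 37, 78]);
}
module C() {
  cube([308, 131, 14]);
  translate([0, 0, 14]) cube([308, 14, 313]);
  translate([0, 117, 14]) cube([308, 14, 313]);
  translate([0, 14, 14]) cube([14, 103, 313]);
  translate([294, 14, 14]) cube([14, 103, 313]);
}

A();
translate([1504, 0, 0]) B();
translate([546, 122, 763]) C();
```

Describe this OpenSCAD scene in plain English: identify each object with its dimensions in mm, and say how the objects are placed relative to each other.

A is a table: top 1504 mm (x) × 856 mm (y), 37 mm thick, upper face at z = 763 mm, on four 80×80 mm square legs, each inset 26 mm from the nearest pair of top edges, running from z = 0 to the bottom of the top. Four apron rails, 80 mm thick and 118 mm tall, run between adjacent legs with their top edges flush with the underside of the top and their outer faces flush with the legs' outer faces.

B is a rectangular picture frame lying in the x–z plane (depth along y). The opening is 154 mm wide (x) by 584 mm tall (z), surrounded by a border 78 mm wide on all four sides. The frame is 37 mm deep and is made of two full-height vertical stiles with two horizontal rails fitted between them.

C is an open storage box with external size 308×131×327 mm and wall thickness 14 mm (the base is also 14 mm thick). The base covers the whole footprint; the four walls stand on the base, with the y-facing walls full-width and the x-facing walls fitting between their inner faces.

The picture frame is against the table's +x side, with their −y faces flush. The open box is on top of the table.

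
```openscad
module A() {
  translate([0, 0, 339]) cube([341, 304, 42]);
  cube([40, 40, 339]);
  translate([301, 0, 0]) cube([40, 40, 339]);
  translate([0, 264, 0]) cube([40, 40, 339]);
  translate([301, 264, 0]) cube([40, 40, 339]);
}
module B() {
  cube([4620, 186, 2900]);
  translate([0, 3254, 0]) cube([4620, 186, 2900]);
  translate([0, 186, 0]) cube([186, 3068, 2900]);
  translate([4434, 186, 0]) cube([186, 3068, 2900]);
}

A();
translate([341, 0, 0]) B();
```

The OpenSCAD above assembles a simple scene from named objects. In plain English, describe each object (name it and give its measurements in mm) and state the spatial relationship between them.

A is a simple wooden stool: a rectangular seat 341 mm (x) by 304 mm (y), 42 mm thick, top face at z = 381 mm, on four square legs, each 40×40 mm in cross-section. The legs rest on z = 0, each flush with a corner of the seat.

B is the wall frame of a small rectangular building: four walls, each 2900 mm tall and 186 mm thick, enclosing a footprint 4620 mm (x) by 3440 mm (y) outside-to-outside, with no floor or roof. The front and back walls (the −y and +y sides) span the full width; the two side walls fit between them.

The house frame is against the stool's +x side, with their −y faces flush.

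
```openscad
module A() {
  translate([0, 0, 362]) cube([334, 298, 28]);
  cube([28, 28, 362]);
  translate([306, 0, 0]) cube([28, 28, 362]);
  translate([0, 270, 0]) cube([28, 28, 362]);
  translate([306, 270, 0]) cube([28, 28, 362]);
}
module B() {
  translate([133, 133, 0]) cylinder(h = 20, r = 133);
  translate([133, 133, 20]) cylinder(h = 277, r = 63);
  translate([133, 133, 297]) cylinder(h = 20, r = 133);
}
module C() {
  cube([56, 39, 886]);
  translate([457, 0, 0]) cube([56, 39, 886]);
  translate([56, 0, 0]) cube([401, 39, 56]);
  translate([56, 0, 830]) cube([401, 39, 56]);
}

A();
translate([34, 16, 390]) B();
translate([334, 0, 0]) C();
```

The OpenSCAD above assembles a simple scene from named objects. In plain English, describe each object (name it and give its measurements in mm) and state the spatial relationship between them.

A is a four-legged stool. The seat is a 334×298×28 mm slab whose top surface is at z = 390 mm; four square legs, each 28×28 mm in cross-section, run from the floor (z = 0) to the underside of the seat, each flush with a corner of the seat.

B is a spool: two coaxial disc flanges of radius 133 mm and thickness 20 mm, joined by a core cylinder of radius 63 mm and height 277 mm. The lower flange rests on z = 0 and the three cylinders share a vertical axis.

C is a picture frame with a 401×774 mm rectangular opening (x by z) and a uniform 56 mm border on every side. Frame depth is 39 mm along y. It is built from two vertical stiles running the full outside height and two horizontal rails spanning the gap between the stiles.

The spool is on top of the stool, centred. The picture frame is against the stool's +x side, with their −y faces flush.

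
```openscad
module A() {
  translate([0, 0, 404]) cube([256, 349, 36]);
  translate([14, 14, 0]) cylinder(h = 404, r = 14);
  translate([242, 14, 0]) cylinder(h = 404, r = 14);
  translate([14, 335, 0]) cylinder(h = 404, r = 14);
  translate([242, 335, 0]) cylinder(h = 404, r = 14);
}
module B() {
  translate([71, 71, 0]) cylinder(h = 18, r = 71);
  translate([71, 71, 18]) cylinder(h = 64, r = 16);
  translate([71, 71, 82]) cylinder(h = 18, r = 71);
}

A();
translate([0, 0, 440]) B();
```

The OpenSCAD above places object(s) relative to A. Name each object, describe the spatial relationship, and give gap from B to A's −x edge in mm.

A is a stool. B is a spool. The spool is on top of the stool. The gap from the spool to the stool's −x edge is 0 mm.

The spool's min-x is at 0; the stool's min-x is 0; gap = 0 mm.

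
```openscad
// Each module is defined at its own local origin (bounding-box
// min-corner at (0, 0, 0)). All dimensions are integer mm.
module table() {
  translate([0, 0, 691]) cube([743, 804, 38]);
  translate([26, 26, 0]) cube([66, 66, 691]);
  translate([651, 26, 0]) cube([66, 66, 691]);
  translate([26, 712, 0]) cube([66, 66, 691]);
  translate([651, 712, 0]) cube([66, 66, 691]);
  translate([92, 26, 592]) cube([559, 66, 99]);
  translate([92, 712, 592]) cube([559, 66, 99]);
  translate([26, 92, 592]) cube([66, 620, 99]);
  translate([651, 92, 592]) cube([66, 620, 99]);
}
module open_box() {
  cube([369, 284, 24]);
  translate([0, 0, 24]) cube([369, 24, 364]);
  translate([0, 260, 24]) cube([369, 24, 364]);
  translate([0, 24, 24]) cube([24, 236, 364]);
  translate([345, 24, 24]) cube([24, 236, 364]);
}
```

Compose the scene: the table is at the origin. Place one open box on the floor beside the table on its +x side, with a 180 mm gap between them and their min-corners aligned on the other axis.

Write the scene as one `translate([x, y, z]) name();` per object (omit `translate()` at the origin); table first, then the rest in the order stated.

table();
translate([923, 0, 0]) open_box();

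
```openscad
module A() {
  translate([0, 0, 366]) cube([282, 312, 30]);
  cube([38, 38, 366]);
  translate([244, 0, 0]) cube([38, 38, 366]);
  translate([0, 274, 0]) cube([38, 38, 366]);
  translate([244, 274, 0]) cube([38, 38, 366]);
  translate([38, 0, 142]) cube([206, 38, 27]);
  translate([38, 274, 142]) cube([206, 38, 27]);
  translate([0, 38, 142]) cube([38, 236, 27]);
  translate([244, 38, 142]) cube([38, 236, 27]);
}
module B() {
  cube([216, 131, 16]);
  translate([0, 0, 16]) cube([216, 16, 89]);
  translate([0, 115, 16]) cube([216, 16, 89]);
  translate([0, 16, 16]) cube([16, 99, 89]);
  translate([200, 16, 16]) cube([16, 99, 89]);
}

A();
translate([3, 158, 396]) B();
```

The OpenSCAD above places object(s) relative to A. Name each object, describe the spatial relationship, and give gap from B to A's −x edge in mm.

A is a stool. B is an open box. The open box is on top of the stool. The gap from the open box to the stool's −x edge is 3 mm.

The open box's min-x is at 3; the stool's min-x is 0; gap = 3 mm.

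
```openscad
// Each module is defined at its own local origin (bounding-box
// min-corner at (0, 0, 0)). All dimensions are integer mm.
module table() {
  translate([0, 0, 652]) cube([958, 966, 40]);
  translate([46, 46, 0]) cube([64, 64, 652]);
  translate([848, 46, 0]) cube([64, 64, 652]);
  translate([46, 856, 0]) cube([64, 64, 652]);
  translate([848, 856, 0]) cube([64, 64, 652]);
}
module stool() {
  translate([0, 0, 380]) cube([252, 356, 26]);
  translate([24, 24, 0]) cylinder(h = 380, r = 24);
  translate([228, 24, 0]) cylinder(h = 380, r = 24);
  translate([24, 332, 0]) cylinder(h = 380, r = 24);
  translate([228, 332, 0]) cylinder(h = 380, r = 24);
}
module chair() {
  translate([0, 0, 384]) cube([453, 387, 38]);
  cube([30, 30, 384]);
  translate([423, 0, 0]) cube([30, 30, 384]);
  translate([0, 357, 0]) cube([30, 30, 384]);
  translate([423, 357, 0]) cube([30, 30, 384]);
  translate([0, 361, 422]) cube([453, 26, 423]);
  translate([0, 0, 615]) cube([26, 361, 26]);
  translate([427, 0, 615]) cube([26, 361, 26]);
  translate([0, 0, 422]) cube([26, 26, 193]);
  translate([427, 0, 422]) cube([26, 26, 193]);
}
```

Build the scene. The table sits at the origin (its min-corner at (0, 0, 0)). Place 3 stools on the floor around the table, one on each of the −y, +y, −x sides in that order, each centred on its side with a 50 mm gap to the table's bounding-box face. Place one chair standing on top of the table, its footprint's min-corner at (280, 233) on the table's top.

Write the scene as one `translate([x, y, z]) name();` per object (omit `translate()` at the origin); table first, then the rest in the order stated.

table();
translate([353, -406, 0]) stool();
translate([353, 1016, 0]) stool();
translate([-302, 305, 0]) stool();
translate([280, 233, 692]) chair();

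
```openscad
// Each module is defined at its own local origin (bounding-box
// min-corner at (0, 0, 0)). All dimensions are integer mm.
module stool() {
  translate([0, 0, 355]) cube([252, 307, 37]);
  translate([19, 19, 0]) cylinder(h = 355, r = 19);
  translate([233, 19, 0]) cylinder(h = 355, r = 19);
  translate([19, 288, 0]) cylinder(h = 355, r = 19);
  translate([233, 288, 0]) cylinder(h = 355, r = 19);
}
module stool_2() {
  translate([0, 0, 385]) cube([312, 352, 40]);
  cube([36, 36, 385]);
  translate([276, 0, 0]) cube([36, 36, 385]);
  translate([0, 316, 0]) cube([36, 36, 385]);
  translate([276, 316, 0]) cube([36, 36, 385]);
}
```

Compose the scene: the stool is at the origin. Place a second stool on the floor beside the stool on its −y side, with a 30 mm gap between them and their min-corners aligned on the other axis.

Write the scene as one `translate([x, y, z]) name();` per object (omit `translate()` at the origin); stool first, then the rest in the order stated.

stool();
translate([0, -382, 0]) stool_2();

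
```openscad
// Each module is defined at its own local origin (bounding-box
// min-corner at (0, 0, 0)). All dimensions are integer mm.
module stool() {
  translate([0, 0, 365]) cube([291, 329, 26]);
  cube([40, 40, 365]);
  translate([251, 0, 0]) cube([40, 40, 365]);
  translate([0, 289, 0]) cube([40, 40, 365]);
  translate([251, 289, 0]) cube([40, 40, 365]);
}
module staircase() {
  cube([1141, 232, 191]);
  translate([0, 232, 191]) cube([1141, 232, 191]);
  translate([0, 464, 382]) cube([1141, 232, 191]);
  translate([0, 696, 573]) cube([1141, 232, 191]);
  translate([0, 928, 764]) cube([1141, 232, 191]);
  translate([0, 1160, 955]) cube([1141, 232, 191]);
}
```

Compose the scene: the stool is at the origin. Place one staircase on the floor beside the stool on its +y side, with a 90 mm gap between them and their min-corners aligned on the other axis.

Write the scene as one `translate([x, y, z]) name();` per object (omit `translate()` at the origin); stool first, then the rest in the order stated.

stool();
translate([0, 419, 0]) staircase();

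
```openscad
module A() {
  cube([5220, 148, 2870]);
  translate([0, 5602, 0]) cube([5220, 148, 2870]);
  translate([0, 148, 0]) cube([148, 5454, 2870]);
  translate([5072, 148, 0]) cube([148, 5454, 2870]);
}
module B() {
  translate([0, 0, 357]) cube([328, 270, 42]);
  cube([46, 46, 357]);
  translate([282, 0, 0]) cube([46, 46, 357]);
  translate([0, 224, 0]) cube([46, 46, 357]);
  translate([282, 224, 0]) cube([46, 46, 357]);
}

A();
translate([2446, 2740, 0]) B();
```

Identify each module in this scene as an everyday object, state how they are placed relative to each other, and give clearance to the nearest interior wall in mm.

A is a house frame. B is a stool. The stool sits inside the house frame, centred. The clearance to the nearest interior wall is 2298 mm.

Clearances: x = 2298, y = 2592; minimum 2298 mm.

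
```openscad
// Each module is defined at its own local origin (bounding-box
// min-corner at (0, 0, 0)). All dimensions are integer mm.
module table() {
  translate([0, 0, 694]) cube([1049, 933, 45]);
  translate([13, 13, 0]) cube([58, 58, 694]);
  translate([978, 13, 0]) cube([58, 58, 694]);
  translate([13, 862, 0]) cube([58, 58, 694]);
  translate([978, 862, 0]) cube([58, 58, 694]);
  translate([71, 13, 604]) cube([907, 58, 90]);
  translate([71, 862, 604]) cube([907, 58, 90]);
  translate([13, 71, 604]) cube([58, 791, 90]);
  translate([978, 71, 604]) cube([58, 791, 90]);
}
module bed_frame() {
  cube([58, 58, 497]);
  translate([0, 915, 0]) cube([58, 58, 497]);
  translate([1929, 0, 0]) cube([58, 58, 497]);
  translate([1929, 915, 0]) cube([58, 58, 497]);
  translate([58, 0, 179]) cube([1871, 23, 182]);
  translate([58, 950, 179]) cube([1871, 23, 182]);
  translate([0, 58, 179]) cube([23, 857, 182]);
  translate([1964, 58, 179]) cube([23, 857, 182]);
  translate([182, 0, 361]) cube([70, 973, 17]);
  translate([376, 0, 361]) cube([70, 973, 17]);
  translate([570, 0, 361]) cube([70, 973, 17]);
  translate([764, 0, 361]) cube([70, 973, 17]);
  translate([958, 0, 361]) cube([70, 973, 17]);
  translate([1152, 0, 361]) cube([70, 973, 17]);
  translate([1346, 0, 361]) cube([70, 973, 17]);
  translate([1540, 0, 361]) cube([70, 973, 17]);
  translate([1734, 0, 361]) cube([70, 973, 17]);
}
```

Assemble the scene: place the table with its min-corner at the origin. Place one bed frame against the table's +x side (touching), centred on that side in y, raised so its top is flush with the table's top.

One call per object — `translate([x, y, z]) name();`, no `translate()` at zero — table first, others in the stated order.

table();
translate([1049, -20, 242]) bed_frame();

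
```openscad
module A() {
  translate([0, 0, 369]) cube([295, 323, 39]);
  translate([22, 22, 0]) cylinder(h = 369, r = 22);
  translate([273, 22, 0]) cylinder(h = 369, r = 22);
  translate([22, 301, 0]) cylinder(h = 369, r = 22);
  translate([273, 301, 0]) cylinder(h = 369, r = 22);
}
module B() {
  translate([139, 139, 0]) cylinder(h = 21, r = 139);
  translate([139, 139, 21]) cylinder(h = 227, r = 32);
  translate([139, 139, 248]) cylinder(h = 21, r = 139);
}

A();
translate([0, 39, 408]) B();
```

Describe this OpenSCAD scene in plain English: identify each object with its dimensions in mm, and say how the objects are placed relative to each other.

A is a simple wooden stool: a rectangular seat 295 mm (x) by 323 mm (y), 39 mm thick, top face at z = 408 mm, on four round legs, each 44 mm in diameter. The legs rest on z = 0, each leg's axis is inset half a diameter from the nearest pair of seat edges (so the leg's bounding box is flush with the corner).

B is a spool: two coaxial disc flanges of radius 139 mm and thickness 21 mm, joined by a core cylinder of radius 32 mm and height 227 mm. The lower flange rests on z = 0 and the three cylinders share a vertical axis.

The spool is on top of the stool.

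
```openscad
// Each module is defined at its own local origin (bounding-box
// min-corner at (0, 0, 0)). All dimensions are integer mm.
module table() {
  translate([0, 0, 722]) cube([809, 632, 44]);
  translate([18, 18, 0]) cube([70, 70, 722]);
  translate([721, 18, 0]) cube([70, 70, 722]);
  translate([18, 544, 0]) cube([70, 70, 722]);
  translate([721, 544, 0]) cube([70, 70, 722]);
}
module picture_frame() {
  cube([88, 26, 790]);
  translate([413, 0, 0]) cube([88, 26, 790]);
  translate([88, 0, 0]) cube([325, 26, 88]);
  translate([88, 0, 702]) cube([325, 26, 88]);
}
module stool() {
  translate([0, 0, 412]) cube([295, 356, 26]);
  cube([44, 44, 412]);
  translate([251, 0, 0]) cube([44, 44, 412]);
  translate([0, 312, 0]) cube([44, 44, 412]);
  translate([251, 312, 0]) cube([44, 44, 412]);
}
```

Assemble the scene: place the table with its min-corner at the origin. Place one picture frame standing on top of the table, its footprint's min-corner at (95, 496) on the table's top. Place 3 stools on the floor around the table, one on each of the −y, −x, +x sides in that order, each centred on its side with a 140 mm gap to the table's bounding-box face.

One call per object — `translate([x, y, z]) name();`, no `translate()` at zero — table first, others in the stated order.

table();
translate([95, 496, 766]) picture_frame();
translate([257, -496, 0]) stool();
translate([-435, 138, 0]) stool();
translate([949, 138, 0]) stool();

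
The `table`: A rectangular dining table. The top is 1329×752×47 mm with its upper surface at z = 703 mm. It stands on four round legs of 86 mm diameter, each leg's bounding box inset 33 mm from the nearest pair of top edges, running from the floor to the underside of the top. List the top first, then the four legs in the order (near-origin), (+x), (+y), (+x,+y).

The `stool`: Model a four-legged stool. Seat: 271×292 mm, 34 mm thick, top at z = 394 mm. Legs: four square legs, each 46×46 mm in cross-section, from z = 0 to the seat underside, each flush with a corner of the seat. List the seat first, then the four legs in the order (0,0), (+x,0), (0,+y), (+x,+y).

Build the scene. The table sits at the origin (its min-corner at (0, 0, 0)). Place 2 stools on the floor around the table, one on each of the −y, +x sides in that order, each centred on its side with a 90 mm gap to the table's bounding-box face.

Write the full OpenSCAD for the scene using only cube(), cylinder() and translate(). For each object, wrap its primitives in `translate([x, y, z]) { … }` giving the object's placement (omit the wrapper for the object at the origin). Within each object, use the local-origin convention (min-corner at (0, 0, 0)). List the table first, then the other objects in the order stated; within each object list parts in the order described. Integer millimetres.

translate([0, 0, 656]) cube([1329, 752, 47]);
translate([76, 76, 0]) cylinder(h = 656, r = 43);
translate([1253, 76, 0]) cylinder(h = 656, r = 43);
translate([76, 676, 0]) cylinder(h = 656, r = 43);
translate([1253, 676, 0]) cylinder(h = 656, r = 43);
translate([529, -382, 0]) {
  translate([0, 0, 360]) cube([271, 292, 34]);
  cube([46, 46, 360]);
  translate([225, 0, 0]) cube([46, 46, 360]);
  translate([0, 246, 0]) cube([46, 46, 360]);
  translate([225, 246, 0]) cube([46, 46, 360]);
}
translate([1419, 230, 0]) {
  translate([0, 0, 360]) cube([271, 292, 34]);
  cube([46, 46, 360]);
  translate([225, 0, 0]) cube([46, 46, 360]);
  translate([0, 246, 0]) cube([46, 46, 360]);
  translate([225, 246, 0]) cube([46, 46, 360]);
}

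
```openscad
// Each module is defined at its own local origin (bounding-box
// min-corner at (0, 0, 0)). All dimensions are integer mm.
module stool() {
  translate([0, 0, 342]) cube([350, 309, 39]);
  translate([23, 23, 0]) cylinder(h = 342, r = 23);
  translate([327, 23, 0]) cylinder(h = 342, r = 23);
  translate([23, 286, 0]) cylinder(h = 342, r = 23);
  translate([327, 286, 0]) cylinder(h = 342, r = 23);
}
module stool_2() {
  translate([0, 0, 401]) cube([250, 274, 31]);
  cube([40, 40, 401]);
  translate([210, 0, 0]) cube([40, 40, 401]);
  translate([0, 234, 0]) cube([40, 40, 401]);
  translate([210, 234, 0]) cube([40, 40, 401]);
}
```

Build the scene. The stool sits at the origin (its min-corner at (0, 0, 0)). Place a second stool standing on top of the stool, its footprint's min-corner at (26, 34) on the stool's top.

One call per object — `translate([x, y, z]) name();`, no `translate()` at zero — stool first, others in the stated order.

stool();
translate([26, 34, 381]) stool_2();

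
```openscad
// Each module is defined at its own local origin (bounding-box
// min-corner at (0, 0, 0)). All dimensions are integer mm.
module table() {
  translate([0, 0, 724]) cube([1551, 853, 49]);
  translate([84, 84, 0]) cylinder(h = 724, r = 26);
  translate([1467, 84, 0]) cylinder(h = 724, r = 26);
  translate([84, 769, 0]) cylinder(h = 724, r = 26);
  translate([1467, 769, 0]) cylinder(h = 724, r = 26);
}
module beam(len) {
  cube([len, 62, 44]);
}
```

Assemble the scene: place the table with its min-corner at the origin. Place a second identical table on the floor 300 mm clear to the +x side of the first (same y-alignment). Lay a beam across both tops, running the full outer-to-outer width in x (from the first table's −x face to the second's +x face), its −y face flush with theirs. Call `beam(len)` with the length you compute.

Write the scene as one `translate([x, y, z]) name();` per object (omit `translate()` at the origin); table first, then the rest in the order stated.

table();
translate([1851, 0, 0]) table();
translate([0, 0, 773]) beam(3402);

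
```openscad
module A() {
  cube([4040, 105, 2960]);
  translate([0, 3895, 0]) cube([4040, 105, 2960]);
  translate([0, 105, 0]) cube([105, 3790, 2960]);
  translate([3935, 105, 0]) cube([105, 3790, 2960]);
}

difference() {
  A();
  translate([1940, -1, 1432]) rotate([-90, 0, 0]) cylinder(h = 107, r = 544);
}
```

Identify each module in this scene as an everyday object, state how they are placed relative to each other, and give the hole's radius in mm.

A is a house frame. The house frame has a circular hole through its front wall. The hole's radius is 544 mm.

The subtracted cylinder has r = 544 mm.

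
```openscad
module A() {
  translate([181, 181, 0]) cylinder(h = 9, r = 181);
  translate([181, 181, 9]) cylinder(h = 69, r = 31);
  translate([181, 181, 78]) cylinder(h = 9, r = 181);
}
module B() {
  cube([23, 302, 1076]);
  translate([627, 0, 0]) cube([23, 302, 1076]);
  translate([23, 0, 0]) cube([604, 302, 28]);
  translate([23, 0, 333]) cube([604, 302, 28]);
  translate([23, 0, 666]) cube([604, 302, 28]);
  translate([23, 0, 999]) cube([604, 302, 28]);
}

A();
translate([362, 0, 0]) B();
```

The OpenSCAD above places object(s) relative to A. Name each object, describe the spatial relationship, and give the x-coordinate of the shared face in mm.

A is a spool. B is a bookshelf. The bookshelf is against the spool's +x side, with their −y faces flush. The x-coordinate of the shared face is 362 mm.

The spool's +x face and the bookshelf's −x face are both at x = 362 mm.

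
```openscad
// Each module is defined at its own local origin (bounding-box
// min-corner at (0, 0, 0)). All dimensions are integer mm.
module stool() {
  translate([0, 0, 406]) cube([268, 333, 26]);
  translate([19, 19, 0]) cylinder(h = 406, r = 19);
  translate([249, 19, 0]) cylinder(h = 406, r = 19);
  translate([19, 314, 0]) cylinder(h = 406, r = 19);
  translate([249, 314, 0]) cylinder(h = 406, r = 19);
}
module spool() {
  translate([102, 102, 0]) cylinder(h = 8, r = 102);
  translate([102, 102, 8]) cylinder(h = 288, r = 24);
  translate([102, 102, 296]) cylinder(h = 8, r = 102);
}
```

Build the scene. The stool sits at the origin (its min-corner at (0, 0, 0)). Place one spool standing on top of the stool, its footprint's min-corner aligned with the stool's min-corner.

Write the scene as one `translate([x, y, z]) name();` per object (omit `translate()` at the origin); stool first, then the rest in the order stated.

stool();
translate([0, 0, 432]) spool();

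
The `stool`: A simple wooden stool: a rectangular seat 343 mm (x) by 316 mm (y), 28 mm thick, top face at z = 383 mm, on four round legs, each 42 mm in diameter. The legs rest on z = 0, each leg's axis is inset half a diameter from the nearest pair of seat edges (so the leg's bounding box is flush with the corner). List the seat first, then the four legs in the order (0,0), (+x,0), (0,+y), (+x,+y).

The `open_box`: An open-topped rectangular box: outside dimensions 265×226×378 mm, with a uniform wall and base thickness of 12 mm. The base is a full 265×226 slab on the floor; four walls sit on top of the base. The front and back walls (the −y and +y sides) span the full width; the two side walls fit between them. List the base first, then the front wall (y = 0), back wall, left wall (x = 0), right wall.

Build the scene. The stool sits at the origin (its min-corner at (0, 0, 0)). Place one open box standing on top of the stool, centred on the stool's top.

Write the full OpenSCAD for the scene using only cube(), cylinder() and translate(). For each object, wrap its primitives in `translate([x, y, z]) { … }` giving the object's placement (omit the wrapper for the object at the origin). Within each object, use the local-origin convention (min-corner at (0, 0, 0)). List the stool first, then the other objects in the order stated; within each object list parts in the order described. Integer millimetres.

translate([0, 0, 355]) cube([343, 316, 28]);
translate([21, 21, 0]) cylinder(h = 355, r = 21);
translate([322, 21, 0]) cylinder(h = 355, r = 21);
translate([21, 295, 0]) cylinder(h = 355, r = 21);
translate([322, 295, 0]) cylinder(h = 355, r = 21);
translate([39, 45, 383]) {
  cube([265, 226, 12]);
  translate([0, 0, 12]) cube([265, 12, 366]);
  translate([0, 214, 12]) cube([265, 12, 366]);
  translate([0, 12, 12]) cube([12, 202, 366]);
  translate([253, 12, 12]) cube([12, 202, 366]);
}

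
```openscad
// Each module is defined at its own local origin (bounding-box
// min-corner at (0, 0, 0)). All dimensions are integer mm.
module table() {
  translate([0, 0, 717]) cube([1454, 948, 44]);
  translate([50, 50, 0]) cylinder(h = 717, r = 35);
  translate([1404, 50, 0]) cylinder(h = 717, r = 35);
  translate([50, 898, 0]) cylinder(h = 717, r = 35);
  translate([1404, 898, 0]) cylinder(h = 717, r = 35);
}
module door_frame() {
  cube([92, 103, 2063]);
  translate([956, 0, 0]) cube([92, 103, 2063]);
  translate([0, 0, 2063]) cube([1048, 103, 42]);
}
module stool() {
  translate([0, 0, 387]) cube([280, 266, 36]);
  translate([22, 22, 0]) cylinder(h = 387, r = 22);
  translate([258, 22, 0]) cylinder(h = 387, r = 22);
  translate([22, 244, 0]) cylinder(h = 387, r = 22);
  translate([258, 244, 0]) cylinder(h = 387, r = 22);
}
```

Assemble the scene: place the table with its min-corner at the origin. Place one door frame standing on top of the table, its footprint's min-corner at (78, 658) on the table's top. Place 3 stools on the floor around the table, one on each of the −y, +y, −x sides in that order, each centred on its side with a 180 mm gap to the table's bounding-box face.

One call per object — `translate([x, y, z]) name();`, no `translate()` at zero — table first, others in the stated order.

table();
translate([78, 658, 761]) door_frame();
translate([587, -446, 0]) stool();
translate([587, 1128, 0]) stool();
translate([-460, 341, 0]) stool();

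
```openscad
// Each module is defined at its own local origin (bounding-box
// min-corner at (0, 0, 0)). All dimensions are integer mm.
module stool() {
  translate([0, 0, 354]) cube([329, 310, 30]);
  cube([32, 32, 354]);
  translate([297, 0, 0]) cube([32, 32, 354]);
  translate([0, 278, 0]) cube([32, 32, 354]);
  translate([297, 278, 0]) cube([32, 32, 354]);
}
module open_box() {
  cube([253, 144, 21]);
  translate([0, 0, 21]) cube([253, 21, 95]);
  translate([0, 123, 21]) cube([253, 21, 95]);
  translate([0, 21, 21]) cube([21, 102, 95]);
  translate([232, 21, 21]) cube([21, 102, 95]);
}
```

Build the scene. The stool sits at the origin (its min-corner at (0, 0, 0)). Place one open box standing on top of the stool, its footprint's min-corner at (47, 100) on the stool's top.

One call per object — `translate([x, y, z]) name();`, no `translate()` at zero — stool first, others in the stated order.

stool();
translate([47, 100, 384]) open_box();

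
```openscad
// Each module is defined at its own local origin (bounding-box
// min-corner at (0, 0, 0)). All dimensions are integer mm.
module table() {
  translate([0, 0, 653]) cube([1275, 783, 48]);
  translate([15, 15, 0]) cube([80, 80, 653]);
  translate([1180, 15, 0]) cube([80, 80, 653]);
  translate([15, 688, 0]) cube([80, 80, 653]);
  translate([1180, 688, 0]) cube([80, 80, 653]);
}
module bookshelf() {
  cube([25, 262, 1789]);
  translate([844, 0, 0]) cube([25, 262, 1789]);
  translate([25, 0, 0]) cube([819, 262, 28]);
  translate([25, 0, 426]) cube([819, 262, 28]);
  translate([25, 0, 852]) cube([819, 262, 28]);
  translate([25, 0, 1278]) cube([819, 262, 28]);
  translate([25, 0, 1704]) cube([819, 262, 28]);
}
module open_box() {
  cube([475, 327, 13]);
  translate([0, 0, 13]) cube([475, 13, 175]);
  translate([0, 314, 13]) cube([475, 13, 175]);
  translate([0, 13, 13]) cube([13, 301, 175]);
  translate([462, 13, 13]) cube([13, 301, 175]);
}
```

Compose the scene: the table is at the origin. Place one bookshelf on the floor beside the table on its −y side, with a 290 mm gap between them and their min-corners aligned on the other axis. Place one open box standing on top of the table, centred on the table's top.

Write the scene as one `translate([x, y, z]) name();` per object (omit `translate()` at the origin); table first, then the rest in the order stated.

table();
translate([0, -552, 0]) bookshelf();
translate([400, 228, 701]) open_box();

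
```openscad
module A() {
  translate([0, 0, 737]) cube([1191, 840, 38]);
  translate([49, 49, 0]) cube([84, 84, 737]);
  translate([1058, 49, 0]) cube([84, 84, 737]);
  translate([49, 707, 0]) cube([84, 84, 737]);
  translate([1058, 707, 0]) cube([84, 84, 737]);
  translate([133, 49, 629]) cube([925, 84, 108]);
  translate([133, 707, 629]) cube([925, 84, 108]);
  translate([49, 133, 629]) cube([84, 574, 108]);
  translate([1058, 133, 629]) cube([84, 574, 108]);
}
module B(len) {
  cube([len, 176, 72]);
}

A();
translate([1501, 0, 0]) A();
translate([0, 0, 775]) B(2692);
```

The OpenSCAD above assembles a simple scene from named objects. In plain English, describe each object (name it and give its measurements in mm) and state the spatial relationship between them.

A is a table with a 1191×840 mm rectangular top, 38 mm thick, top surface at z = 775 mm, supported by four 84×84 mm square legs, each inset 49 mm from the nearest pair of top edges, running from the floor. Four apron rails, 84 mm thick and 108 mm tall, run between adjacent legs with their top edges flush with the underside of the top and their outer faces flush with the legs' outer faces.

B is a rectangular beam 2692 mm long (x), 176 mm deep (y), 72 mm thick (z).

The beam spans the tops of two tables placed 310 mm apart, resting at z = 775 mm.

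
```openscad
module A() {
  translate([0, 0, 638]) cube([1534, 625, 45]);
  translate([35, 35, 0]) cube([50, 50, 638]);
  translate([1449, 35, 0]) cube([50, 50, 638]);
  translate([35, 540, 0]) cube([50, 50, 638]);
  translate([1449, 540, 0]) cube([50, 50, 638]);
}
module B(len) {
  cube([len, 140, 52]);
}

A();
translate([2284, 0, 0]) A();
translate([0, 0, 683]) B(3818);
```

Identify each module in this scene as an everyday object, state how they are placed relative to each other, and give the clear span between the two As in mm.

Second table starts at x = 2284; first ends at x = 1534; clear span = 2284 − 1534 = 750 mm.

A is a table. B is a beam. A beam spans the tops of two tables. The clear span between the two tables is 750 mm.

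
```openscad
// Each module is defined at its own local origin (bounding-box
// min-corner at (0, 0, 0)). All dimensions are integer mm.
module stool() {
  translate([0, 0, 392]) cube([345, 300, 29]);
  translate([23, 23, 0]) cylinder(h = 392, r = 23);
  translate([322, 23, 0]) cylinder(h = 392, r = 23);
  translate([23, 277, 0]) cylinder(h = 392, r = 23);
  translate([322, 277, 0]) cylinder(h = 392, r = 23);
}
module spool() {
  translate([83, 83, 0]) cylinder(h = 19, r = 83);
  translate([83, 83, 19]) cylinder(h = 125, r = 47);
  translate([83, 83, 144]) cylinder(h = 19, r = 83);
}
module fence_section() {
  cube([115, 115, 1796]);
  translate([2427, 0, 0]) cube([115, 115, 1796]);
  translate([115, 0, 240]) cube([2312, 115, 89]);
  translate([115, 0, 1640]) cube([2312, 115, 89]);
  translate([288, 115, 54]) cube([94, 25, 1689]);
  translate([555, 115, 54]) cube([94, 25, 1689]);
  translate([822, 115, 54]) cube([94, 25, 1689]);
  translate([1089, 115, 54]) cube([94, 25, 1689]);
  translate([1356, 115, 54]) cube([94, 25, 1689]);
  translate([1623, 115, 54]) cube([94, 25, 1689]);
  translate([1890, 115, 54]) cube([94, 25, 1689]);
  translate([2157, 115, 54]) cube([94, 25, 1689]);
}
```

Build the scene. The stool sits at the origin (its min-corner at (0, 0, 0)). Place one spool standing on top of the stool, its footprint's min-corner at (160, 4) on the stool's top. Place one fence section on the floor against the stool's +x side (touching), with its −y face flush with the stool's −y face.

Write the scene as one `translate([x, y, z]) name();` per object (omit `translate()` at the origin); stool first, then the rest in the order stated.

stool();
translate([160, 4, 421]) spool();
translate([345, 0, 0]) fence_section();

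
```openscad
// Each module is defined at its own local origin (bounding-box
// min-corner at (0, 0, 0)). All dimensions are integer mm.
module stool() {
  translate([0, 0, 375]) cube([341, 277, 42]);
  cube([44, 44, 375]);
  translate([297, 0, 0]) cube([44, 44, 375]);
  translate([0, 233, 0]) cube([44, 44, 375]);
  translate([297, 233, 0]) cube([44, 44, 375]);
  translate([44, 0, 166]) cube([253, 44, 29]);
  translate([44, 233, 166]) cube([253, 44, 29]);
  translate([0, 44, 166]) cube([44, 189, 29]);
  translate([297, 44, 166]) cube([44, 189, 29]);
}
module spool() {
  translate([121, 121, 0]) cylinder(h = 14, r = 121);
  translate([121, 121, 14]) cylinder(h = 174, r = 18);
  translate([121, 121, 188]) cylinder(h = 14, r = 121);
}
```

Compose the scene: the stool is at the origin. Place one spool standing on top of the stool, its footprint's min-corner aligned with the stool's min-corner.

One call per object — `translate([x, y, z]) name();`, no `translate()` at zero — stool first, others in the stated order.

stool();
translate([0, 0, 417]) spool();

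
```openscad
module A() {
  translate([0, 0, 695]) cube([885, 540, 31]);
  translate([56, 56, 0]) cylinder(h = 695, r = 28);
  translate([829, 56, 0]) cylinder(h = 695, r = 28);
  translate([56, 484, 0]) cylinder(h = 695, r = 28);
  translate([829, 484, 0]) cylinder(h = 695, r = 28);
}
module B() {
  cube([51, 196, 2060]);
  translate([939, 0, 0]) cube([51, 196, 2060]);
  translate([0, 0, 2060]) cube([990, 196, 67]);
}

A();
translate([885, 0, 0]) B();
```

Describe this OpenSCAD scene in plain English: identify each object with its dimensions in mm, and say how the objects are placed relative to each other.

A is a rectangular dining table. The top is 885×540×31 mm with its upper surface at z = 726 mm. It stands on four round legs of 56 mm diameter, each leg's bounding box inset 28 mm from the nearest pair of top edges, running from the floor to the underside of the top.

B is a rectangular door frame: two vertical jambs of 51×196 mm section, 2060 mm tall, with a clear opening 888 mm wide between their inner faces. A header 67 mm tall and 196 mm deep lies on top of the jambs and spans the full outside width.

The door frame is against the table's +x side, with their −y faces flush.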